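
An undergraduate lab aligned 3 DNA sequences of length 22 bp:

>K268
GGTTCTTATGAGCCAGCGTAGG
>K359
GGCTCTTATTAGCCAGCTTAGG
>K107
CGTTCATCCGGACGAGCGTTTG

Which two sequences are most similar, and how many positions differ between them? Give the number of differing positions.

Pairwise Hamming distances:
  K268 vs K359: 3
  K268 vs K107: 9
  K359 vs K107: 12
The smallest is 3, between K268 and K359.

3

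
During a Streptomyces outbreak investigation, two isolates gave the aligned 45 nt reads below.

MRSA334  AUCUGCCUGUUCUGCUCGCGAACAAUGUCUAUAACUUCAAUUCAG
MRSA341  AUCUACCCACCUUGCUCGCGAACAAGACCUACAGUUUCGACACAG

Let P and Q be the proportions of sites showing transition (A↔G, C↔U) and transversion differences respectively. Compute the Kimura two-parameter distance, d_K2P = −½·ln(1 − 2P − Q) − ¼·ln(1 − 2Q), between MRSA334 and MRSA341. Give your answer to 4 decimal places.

Differing sites — 5:G/A (Ti); 8:U/C (Ti); 9:G/A (Ti); 10:U/C (Ti); 11:U/C (Ti); 12:C/U (Ti); 26:U/G (Tv); 27:G/A (Ti); 28:U/C (Ti); 32:U/C (Ti); 34:A/G (Ti); 35:C/U (Ti); 39:A/G (Ti); 41:U/C (Ti); 42:U/A (Tv).
Of the 15 differences, 13 transitions and 2 transversions over 45 sites: P = 13/45 = 0.288889, Q = 2/45 = 0.044444.
d = −0.5·ln(0.377778) − 0.25·ln(0.911112) = −0.5·(-0.973449) − 0.25·(-0.093089) = 0.5100.

0.5100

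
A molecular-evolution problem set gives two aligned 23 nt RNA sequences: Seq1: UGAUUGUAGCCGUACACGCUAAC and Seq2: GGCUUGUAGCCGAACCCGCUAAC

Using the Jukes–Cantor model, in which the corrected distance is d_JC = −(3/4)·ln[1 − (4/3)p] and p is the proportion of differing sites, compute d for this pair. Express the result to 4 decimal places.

The sequences differ at positions 1 (U/G), 3 (A/C), 13 (U/A), 16 (A/C).
p = 4/23 = 0.173913.
d = −0.75 · ln(1 − (4/3)·0.173913) = −0.75 · ln(0.768116) = −0.75 · (-0.263815) = 0.1979.

0.1979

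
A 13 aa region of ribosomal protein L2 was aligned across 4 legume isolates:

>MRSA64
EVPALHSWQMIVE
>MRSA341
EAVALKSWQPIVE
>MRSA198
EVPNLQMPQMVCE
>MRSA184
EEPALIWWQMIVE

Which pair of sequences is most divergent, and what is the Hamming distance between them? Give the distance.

Pairwise Hamming distances:
  MRSA64 vs MRSA341: 4
  MRSA64 vs MRSA198: 6
  MRSA64 vs MRSA184: 3
  MRSA341 vs MRSA198: 9
  MRSA341 vs MRSA184: 5
  MRSA198 vs MRSA184: 7
The largest is 9, between MRSA341 and MRSA198.

9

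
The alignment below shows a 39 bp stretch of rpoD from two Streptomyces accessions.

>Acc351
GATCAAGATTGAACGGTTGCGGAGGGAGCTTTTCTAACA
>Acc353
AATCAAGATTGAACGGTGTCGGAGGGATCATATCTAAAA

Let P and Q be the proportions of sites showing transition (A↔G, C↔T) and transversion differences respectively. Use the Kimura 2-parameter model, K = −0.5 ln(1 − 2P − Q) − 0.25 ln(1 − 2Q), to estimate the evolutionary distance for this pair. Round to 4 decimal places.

0.2067

The sequences differ at positions 1 (G/A, transition), 18 (T/G, transversion), 19 (G/T, transversion), 28 (G/T, transversion), 30 (T/A, transversion), 32 (T/A, transversion), 38 (C/A, transversion).
Of the 7 differences, 1 transition and 6 transversions over 39 sites: P = 1/39 = 0.025641, Q = 6/39 = 0.153846.
d = −0.5·ln(0.794872) − 0.25·ln(0.692308) = −0.5·(-0.229574) − 0.25·(-0.367724) = 0.2067.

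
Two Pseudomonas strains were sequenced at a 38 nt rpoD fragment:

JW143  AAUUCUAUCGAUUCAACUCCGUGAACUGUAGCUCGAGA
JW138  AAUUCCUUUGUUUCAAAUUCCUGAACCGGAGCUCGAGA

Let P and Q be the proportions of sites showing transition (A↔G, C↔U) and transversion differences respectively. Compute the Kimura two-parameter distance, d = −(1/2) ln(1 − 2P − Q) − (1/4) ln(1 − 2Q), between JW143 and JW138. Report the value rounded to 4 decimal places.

0.2857

Mismatches occur at site 6 (U/C, transition), site 7 (A/U, transversion), site 9 (C/U, transition), site 11 (A/U, transversion), site 17 (C/A, transversion), site 19 (C/U, transition), site 21 (G/C, transversion), site 27 (U/C, transition), site 29 (U/G, transversion).
Of the 9 differences, 4 transitions and 5 transversions over 38 sites: P = 4/38 = 0.105263, Q = 5/38 = 0.131579.
d = −0.5·ln(0.657895) − 0.25·ln(0.736842) = −0.5·(-0.418710) − 0.25·(-0.305382) = 0.2857.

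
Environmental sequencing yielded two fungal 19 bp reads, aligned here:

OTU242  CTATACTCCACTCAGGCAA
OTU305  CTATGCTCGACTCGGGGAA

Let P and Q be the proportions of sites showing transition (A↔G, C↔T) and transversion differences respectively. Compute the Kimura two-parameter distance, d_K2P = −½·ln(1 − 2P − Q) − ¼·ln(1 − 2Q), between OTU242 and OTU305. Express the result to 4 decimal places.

0.2488

Differing sites — 5:A/G (Ti); 9:C/G (Tv); 14:A/G (Ti); 17:C/G (Tv).
Of the 4 differences, 2 transitions and 2 transversions over 19 sites: P = 2/19 = 0.105263, Q = 2/19 = 0.105263.
d = −0.5·ln(0.684211) − 0.25·ln(0.789474) = −0.5·(-0.379489) − 0.25·(-0.236388) = 0.2488.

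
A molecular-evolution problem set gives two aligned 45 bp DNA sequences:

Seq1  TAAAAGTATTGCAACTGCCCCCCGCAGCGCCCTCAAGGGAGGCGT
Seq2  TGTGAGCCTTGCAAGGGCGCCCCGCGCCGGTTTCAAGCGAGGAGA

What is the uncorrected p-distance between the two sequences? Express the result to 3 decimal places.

0.356

Mismatches occur at site 2 (A↔G), site 3 (A↔T), site 4 (A↔G), site 7 (T↔C), site 8 (A↔C), site 15 (C↔G), site 16 (T↔G), site 19 (C↔G), site 26 (A↔G), site 27 (G↔C), site 30 (C↔G), site 31 (C↔T), site 32 (C↔T), site 38 (G↔C), site 43 (C↔A), site 45 (T↔A).
There are 16 differences over 45 sites, so p = 16/45 = 0.356.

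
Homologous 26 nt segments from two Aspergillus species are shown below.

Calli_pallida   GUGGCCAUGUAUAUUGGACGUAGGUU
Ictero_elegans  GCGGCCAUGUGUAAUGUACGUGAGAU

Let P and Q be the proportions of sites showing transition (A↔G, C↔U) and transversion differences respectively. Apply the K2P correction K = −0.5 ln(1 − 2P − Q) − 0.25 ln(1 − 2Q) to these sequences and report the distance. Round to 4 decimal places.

0.3406

The sequences differ at positions 2 (U/C, transition), 11 (A/G, transition), 14 (U/A, transversion), 17 (G/U, transversion), 22 (A/G, transition), 23 (G/A, transition), 25 (U/A, transversion).
Of the 7 differences, 4 transitions and 3 transversions over 26 sites: P = 4/26 = 0.153846, Q = 3/26 = 0.115385.
d = −0.5·ln(0.576923) − 0.25·ln(0.769230) = −0.5·(-0.550046) − 0.25·(-0.262365) = 0.3406.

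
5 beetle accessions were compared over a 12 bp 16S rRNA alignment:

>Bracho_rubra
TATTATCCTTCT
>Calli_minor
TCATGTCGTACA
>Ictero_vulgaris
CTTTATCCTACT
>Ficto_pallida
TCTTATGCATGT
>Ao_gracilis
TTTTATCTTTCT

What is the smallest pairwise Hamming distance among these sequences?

Pairwise Hamming distances:
  Bracho_rubra vs Calli_minor: 6
  Bracho_rubra vs Ictero_vulgaris: 3
  Bracho_rubra vs Ficto_pallida: 4
  Bracho_rubra vs Ao_gracilis: 2
  Calli_minor vs Ictero_vulgaris: 6
  Calli_minor vs Ficto_pallida: 8
  Calli_minor vs Ao_gracilis: 6
  Ictero_vulgaris vs Ficto_pallida: 6
  Ictero_vulgaris vs Ao_gracilis: 3
  Ficto_pallida vs Ao_gracilis: 5
The smallest is 2, between Bracho_rubra and Ao_gracilis.

2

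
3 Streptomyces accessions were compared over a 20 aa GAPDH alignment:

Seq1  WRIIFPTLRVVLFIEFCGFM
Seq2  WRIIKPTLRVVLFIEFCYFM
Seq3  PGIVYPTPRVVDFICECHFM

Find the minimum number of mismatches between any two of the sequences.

2

Pairwise Hamming distances:
  Seq1 vs Seq2: 2
  Seq1 vs Seq3: 9
  Seq2 vs Seq3: 9
The smallest is 2, between Seq1 and Seq2.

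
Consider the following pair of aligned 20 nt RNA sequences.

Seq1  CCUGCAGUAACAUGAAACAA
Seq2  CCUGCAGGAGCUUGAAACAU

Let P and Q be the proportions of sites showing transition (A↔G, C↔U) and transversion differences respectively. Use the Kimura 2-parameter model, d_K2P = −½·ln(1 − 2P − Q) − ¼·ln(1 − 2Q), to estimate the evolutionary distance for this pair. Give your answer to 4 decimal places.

0.2330

The sequences differ at positions 8 (U/G, transversion), 10 (A/G, transition), 12 (A/U, transversion), 20 (A/U, transversion).
Of the 4 differences, 1 transition and 3 transversions over 20 sites: P = 1/20 = 0.050000, Q = 3/20 = 0.150000.
d = −0.5·ln(0.750000) − 0.25·ln(0.700000) = −0.5·(-0.287682) − 0.25·(-0.356675) = 0.2330.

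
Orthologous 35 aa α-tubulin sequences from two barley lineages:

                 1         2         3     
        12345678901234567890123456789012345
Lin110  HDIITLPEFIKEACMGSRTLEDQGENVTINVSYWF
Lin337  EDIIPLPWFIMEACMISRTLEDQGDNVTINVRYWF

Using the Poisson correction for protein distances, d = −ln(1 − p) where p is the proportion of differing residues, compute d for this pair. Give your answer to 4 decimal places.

0.2231

Mismatches occur at site 1 (H/E), site 5 (T/P), site 8 (E/W), site 11 (K/M), site 16 (G/I), site 25 (E/D), site 32 (S/R).
p = 7/35 = 0.200000.
d = −ln(1 − 0.200000) = −ln(0.800000) = 0.2231.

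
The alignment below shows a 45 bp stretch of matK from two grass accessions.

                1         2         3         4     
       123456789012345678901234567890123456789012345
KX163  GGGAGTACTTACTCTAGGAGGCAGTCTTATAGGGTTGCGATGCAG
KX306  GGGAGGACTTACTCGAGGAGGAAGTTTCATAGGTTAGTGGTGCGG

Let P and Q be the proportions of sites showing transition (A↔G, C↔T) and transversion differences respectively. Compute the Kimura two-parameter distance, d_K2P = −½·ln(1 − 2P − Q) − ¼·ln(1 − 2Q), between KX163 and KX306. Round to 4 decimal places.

0.2656

Mismatches occur at site 6 (T→G, transversion), site 15 (T→G, transversion), site 22 (C→A, transversion), site 26 (C→T, transition), site 28 (T→C, transition), site 34 (G→T, transversion), site 36 (T→A, transversion), site 38 (C→T, transition), site 40 (A→G, transition), site 44 (A→G, transition).
Of the 10 differences, 5 transitions and 5 transversions over 45 sites: P = 5/45 = 0.111111, Q = 5/45 = 0.111111.
d = −0.5·ln(0.666667) − 0.25·ln(0.777778) = −0.5·(-0.405465) − 0.25·(-0.251314) = 0.2656.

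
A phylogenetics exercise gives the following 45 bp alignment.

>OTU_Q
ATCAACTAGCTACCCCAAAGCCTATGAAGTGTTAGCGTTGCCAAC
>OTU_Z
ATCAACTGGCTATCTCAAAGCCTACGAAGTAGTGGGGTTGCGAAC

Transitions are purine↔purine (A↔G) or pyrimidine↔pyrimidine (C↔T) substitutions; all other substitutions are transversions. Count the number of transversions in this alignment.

3

The sequences differ at positions 8 (A/G, transition), 13 (C/T, transition), 15 (C/T, transition), 25 (T/C, transition), 31 (G/A, transition), 32 (T/G, transversion), 34 (A/G, transition), 36 (C/G, transversion), 42 (C/G, transversion).
Of the 9 differences, 6 transitions and 3 transversions, so the answer is 3.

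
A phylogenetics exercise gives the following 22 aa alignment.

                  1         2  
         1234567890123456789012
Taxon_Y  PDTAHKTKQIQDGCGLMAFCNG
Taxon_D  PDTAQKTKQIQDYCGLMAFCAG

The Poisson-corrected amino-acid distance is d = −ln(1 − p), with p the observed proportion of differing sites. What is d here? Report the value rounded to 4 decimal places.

0.1466

The sequences differ at positions 5 (H/Q), 13 (G/Y), 21 (N/A).
p = 3/22 = 0.136364.
d = −ln(1 − 0.136364) = −ln(0.863636) = 0.1466.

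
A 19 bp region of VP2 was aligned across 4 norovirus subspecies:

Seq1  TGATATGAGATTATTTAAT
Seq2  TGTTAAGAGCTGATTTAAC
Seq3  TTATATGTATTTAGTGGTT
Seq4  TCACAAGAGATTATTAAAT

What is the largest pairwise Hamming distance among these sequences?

Pairwise Hamming distances:
  Seq1 vs Seq2: 5
  Seq1 vs Seq3: 8
  Seq1 vs Seq4: 4
  Seq2 vs Seq3: 12
  Seq2 vs Seq4: 7
  Seq3 vs Seq4: 10
The largest is 12, between Seq2 and Seq3.

12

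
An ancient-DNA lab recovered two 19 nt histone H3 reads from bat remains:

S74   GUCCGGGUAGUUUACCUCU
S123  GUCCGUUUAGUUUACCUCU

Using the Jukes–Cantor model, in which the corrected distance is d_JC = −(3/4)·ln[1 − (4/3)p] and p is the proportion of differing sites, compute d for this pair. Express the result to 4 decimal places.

0.1134

Differing sites — 6:G/U; 7:G/U.
p = 2/19 = 0.105263.
d = −0.75 · ln(1 − (4/3)·0.105263) = −0.75 · ln(0.859649) = −0.75 · (-0.151231) = 0.1134.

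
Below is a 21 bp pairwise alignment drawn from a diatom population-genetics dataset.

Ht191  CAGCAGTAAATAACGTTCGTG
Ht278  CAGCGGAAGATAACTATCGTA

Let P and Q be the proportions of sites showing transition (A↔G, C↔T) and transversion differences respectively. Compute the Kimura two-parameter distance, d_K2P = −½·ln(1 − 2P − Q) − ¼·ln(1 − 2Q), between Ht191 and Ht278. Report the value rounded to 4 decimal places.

Mismatches occur at site 5 (A→G, transition), site 7 (T→A, transversion), site 9 (A→G, transition), site 15 (G→T, transversion), site 16 (T→A, transversion), site 21 (G→A, transition).
Of the 6 differences, 3 transitions and 3 transversions over 21 sites: P = 3/21 = 0.142857, Q = 3/21 = 0.142857.
d = −0.5·ln(0.571429) − 0.25·ln(0.714286) = −0.5·(-0.559615) − 0.25·(-0.336472) = 0.3639.

0.3639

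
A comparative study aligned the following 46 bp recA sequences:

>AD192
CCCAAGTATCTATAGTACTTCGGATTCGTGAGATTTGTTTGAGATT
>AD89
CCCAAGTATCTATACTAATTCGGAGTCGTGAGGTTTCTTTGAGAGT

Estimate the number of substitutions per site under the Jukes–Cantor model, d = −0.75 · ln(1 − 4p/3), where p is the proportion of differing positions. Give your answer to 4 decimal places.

0.1433

The sequences differ at positions 15 (G/C), 18 (C/A), 25 (T/G), 33 (A/G), 37 (G/C), 45 (T/G).
p = 6/46 = 0.130435.
d = −0.75 · ln(1 − (4/3)·0.130435) = −0.75 · ln(0.826087) = −0.75 · (-0.191055) = 0.1433.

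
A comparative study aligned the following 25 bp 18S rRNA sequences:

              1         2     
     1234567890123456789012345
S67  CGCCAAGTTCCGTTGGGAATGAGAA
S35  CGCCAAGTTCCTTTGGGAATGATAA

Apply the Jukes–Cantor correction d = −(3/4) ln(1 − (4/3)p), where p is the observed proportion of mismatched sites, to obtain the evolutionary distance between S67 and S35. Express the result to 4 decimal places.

0.0846

Mismatches occur at site 12 (G→T), site 23 (G→T).
p = 2/25 = 0.080000.
d = −0.75 · ln(1 − (4/3)·0.080000) = −0.75 · ln(0.893333) = −0.75 · (-0.112796) = 0.0846.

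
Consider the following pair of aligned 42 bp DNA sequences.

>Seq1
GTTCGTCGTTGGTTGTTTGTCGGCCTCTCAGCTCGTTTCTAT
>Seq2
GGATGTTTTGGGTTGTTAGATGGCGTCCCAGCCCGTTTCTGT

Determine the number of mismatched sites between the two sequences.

Mismatches occur at site 2 (T↔G), site 3 (T↔A), site 4 (C↔T), site 7 (C↔T), site 8 (G↔T), site 10 (T↔G), site 18 (T↔A), site 20 (T↔A), site 21 (C↔T), site 25 (C↔G), site 28 (T↔C), site 33 (T↔C), site 41 (A↔G).
That gives 13 mismatches out of 42 aligned sites, so the Hamming distance is 13.

13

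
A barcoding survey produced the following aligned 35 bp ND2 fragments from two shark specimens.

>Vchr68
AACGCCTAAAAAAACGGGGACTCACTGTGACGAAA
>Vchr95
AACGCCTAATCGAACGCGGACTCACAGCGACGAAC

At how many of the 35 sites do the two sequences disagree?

The sequences differ at positions 10 (A/T), 11 (A/C), 12 (A/G), 17 (G/C), 26 (T/A), 28 (T/C), 35 (A/C).
That gives 7 mismatches out of 35 aligned sites, so the Hamming distance is 7.

7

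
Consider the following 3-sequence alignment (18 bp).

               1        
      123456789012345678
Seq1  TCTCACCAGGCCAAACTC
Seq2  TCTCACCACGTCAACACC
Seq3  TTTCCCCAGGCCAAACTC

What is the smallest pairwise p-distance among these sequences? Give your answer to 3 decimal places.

Pairwise Hamming distances:
  Seq1 vs Seq2: 5
  Seq1 vs Seq3: 2
  Seq2 vs Seq3: 7
The smallest is 2 mismatches, between Seq1 and Seq3; p = 2/18 = 0.111.

0.111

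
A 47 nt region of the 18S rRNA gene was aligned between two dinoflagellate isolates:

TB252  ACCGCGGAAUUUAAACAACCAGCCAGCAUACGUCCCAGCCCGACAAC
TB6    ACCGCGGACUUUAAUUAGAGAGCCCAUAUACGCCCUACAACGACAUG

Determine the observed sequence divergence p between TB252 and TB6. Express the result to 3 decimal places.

Differing sites — 9:A/C; 15:A/U; 16:C/U; 18:A/G; 19:C/A; 20:C/G; 25:A/C; 26:G/A; 27:C/U; 33:U/C; 36:C/U; 38:G/C; 39:C/A; 40:C/A; 46:A/U; 47:C/G.
There are 16 differences over 47 sites, so p = 16/47 = 0.340.

0.340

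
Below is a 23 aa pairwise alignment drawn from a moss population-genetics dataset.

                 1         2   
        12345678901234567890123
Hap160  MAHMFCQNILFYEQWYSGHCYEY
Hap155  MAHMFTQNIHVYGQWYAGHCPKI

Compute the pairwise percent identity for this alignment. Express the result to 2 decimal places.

65.22%

The sequences differ at positions 6 (C/T), 10 (L/H), 11 (F/V), 13 (E/G), 17 (S/A), 21 (Y/P), 22 (E/K), 23 (Y/I).
15 of the 23 sites match, so the percent identity is 15/23 × 100 = 65.22%.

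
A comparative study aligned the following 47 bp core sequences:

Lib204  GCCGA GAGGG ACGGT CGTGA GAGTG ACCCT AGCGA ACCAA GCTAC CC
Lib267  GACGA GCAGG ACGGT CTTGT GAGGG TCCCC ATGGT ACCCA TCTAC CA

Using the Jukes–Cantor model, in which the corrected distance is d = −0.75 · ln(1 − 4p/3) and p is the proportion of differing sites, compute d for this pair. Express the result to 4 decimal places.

0.3796

Mismatches occur at site 2 (C→A), site 7 (A→C), site 8 (G→A), site 17 (G→T), site 20 (A→T), site 24 (T→G), site 26 (A→T), site 30 (T→C), site 32 (G→T), site 33 (C→G), site 35 (A→T), site 39 (A→C), site 41 (G→T), site 47 (C→A).
p = 14/47 = 0.297872.
d = −0.75 · ln(1 − (4/3)·0.297872) = −0.75 · ln(0.602837) = −0.75 · (-0.506108) = 0.3796.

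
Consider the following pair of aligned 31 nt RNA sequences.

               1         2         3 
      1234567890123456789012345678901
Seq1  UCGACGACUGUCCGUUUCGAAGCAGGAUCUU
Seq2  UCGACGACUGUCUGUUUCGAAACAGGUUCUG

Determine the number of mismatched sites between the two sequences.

The sequences differ at positions 13 (C/U), 22 (G/A), 27 (A/U), 31 (U/G).
That gives 4 mismatches out of 31 aligned sites, so the Hamming distance is 4.

4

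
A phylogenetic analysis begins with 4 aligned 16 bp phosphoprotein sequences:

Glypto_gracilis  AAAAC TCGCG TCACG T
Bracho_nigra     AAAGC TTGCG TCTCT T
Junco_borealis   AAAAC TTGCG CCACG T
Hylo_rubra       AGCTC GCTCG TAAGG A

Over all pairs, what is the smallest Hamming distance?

2

Pairwise Hamming distances:
  Glypto_gracilis vs Bracho_nigra: 4
  Glypto_gracilis vs Junco_borealis: 2
  Glypto_gracilis vs Hylo_rubra: 8
  Bracho_nigra vs Junco_borealis: 4
  Bracho_nigra vs Hylo_rubra: 11
  Junco_borealis vs Hylo_rubra: 10
The smallest is 2, between Glypto_gracilis and Junco_borealis.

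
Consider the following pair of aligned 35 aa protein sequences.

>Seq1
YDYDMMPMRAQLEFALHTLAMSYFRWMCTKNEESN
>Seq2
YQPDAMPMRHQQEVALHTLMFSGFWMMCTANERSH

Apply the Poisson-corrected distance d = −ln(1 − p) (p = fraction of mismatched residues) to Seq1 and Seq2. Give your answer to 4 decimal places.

0.5108

Mismatches occur at site 2 (D/Q), site 3 (Y/P), site 5 (M/A), site 10 (A/H), site 12 (L/Q), site 14 (F/V), site 20 (A/M), site 21 (M/F), site 23 (Y/G), site 25 (R/W), site 26 (W/M), site 30 (K/A), site 33 (E/R), site 35 (N/H).
p = 14/35 = 0.400000.
d = −ln(1 − 0.400000) = −ln(0.600000) = 0.5108.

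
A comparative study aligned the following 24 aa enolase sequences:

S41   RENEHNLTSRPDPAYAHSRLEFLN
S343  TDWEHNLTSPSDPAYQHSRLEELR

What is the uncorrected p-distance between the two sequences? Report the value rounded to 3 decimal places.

0.333

Differing sites — 1:R/T; 2:E/D; 3:N/W; 10:R/P; 11:P/S; 16:A/Q; 22:F/E; 24:N/R.
There are 8 differences over 24 sites, so p = 8/24 = 0.333.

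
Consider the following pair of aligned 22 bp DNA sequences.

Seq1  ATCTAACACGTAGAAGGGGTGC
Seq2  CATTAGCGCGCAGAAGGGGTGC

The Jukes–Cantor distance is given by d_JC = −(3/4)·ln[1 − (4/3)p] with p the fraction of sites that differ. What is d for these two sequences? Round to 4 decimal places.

0.3390

Differing sites — 1:A/C; 2:T/A; 3:C/T; 6:A/G; 8:A/G; 11:T/C.
p = 6/22 = 0.272727.
d = −0.75 · ln(1 − (4/3)·0.272727) = −0.75 · ln(0.636364) = −0.75 · (-0.451985) = 0.3390.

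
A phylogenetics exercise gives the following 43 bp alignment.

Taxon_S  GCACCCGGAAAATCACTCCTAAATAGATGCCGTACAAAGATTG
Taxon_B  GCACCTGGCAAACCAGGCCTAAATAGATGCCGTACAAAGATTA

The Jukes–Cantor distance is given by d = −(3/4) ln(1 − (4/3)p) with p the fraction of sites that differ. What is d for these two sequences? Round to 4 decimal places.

0.1544

Mismatches occur at site 6 (C↔T), site 9 (A↔C), site 13 (T↔C), site 16 (C↔G), site 17 (T↔G), site 43 (G↔A).
p = 6/43 = 0.139535.
d = −0.75 · ln(1 − (4/3)·0.139535) = −0.75 · ln(0.813953) = −0.75 · (-0.205853) = 0.1544.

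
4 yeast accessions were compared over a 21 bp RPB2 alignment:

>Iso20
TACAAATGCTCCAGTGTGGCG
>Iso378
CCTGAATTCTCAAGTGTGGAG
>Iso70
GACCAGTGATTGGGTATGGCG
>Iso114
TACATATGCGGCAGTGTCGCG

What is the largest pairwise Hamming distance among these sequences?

Pairwise Hamming distances:
  Iso20 vs Iso378: 7
  Iso20 vs Iso70: 8
  Iso20 vs Iso114: 4
  Iso378 vs Iso70: 12
  Iso378 vs Iso114: 11
  Iso70 vs Iso114: 11
The largest is 12, between Iso378 and Iso70.

12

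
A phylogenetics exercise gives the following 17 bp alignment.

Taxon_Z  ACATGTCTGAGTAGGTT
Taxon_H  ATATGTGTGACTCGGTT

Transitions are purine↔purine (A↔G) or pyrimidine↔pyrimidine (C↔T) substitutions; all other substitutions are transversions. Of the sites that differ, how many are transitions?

1

The sequences differ at positions 2 (C/T, transition), 7 (C/G, transversion), 11 (G/C, transversion), 13 (A/C, transversion).
Of the 4 differences, 1 transition and 3 transversions, so the answer is 1.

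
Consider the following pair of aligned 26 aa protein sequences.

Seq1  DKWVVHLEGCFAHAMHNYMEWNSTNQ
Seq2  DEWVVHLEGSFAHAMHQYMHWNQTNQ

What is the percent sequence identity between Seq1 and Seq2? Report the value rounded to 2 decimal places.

80.77%

The sequences differ at positions 2 (K/E), 10 (C/S), 17 (N/Q), 20 (E/H), 23 (S/Q).
21 of the 26 sites match, so the percent identity is 21/26 × 100 = 80.77%.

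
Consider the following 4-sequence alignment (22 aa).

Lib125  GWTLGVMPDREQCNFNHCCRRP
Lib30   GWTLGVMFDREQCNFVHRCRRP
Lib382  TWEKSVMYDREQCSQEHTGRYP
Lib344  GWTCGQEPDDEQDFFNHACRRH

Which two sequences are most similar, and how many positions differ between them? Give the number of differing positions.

3

Pairwise Hamming distances:
  Lib125 vs Lib30: 3
  Lib125 vs Lib382: 11
  Lib125 vs Lib344: 8
  Lib30 vs Lib382: 11
  Lib30 vs Lib344: 10
  Lib382 vs Lib344: 16
The smallest is 3, between Lib125 and Lib30.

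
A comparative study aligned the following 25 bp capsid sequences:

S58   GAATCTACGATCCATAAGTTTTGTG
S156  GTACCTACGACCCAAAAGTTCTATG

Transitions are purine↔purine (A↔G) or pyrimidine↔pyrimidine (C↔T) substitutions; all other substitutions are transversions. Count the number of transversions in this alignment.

2

Mismatches occur at site 2 (A↔T, transversion), site 4 (T↔C, transition), site 11 (T↔C, transition), site 15 (T↔A, transversion), site 21 (T↔C, transition), site 23 (G↔A, transition).
Of the 6 differences, 4 transitions and 2 transversions, so the answer is 2.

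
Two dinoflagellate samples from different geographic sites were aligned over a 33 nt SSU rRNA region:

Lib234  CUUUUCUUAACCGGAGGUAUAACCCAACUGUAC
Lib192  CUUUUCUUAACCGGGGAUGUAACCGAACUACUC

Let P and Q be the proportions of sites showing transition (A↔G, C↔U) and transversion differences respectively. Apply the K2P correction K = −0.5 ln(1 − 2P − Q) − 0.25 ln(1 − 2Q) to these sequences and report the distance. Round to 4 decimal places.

Mismatches occur at site 15 (A→G, transition), site 17 (G→A, transition), site 19 (A→G, transition), site 25 (C→G, transversion), site 30 (G→A, transition), site 31 (U→C, transition), site 32 (A→U, transversion).
Of the 7 differences, 5 transitions and 2 transversions over 33 sites: P = 5/33 = 0.151515, Q = 2/33 = 0.060606.
d = −0.5·ln(0.636364) − 0.25·ln(0.878788) = −0.5·(-0.451985) − 0.25·(-0.129212) = 0.2583.

0.2583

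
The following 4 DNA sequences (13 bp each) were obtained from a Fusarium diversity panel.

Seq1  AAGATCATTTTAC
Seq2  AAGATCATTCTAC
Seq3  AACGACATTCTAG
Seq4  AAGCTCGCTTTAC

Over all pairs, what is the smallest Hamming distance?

Pairwise Hamming distances:
  Seq1 vs Seq2: 1
  Seq1 vs Seq3: 5
  Seq1 vs Seq4: 3
  Seq2 vs Seq3: 4
  Seq2 vs Seq4: 4
  Seq3 vs Seq4: 7
The smallest is 1, between Seq1 and Seq2.

1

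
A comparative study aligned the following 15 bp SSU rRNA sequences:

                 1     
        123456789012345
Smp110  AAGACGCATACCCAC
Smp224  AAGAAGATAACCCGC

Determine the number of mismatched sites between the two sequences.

5

Mismatches occur at site 5 (C/A), site 7 (C/A), site 8 (A/T), site 9 (T/A), site 14 (A/G).
That gives 5 mismatches out of 15 aligned sites, so the Hamming distance is 5.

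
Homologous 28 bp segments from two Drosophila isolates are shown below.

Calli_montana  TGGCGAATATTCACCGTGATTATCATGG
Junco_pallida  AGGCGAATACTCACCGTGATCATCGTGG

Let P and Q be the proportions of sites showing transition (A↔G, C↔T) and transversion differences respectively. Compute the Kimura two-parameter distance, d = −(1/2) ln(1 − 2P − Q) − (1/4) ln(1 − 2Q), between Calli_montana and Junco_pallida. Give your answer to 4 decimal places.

The sequences differ at positions 1 (T/A, transversion), 10 (T/C, transition), 21 (T/C, transition), 25 (A/G, transition).
Of the 4 differences, 3 transitions and 1 transversion over 28 sites: P = 3/28 = 0.107143, Q = 1/28 = 0.035714.
d = −0.5·ln(0.750000) − 0.25·ln(0.928572) = −0.5·(-0.287682) − 0.25·(-0.074107) = 0.1624.

0.1624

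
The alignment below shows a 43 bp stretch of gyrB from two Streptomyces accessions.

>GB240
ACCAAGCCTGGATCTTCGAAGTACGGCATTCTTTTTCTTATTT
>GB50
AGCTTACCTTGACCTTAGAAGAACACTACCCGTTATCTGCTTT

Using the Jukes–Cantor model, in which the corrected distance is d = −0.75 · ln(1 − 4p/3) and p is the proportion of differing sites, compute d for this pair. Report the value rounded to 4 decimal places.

Differing sites — 2:C/G; 4:A/T; 5:A/T; 6:G/A; 10:G/T; 13:T/C; 17:C/A; 22:T/A; 25:G/A; 26:G/C; 27:C/T; 29:T/C; 30:T/C; 32:T/G; 35:T/A; 39:T/G; 40:A/C.
p = 17/43 = 0.395349.
d = −0.75 · ln(1 − (4/3)·0.395349) = −0.75 · ln(0.472868) = −0.75 · (-0.748939) = 0.5617.

0.5617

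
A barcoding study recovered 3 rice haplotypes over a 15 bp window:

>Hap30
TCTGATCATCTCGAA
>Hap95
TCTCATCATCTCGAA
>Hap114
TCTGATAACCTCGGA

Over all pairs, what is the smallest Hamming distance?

Pairwise Hamming distances:
  Hap30 vs Hap95: 1
  Hap30 vs Hap114: 3
  Hap95 vs Hap114: 4
The smallest is 1, between Hap30 and Hap95.

1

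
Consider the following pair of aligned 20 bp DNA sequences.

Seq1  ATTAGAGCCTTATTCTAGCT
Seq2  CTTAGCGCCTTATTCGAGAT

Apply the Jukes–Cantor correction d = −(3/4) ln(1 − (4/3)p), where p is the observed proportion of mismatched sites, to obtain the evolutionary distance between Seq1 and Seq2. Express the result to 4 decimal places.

0.2326

The sequences differ at positions 1 (A/C), 6 (A/C), 16 (T/G), 19 (C/A).
p = 4/20 = 0.200000.
d = −0.75 · ln(1 − (4/3)·0.200000) = −0.75 · ln(0.733333) = −0.75 · (-0.310155) = 0.2326.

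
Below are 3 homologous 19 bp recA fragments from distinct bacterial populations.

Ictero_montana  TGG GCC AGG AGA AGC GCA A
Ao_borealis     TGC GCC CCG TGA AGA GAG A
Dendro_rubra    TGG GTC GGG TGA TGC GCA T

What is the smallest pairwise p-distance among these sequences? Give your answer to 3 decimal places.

Pairwise Hamming distances:
  Ictero_montana vs Ao_borealis: 7
  Ictero_montana vs Dendro_rubra: 5
  Ao_borealis vs Dendro_rubra: 9
The smallest is 5 mismatches, between Ictero_montana and Dendro_rubra; p = 5/19 = 0.263.

0.263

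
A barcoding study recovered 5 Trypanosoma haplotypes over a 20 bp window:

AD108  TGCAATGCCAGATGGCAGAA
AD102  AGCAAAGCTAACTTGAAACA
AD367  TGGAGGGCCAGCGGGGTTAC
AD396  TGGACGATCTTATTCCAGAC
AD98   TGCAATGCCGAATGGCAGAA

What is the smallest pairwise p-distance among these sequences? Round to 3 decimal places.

Pairwise Hamming distances:
  AD108 vs AD102: 9
  AD108 vs AD367: 9
  AD108 vs AD396: 10
  AD108 vs AD98: 2
  AD102 vs AD367: 13
  AD102 vs AD396: 15
  AD102 vs AD98: 9
  AD367 vs AD396: 12
  AD367 vs AD98: 11
  AD396 vs AD98: 10
The smallest is 2 mismatches, between AD108 and AD98; p = 2/20 = 0.100.

0.100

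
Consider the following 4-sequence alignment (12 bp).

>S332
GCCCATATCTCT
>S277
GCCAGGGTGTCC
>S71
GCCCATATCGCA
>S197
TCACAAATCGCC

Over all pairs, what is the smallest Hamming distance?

2

Pairwise Hamming distances:
  S332 vs S277: 6
  S332 vs S71: 2
  S332 vs S197: 5
  S277 vs S71: 7
  S277 vs S197: 8
  S71 vs S197: 4
The smallest is 2, between S332 and S71.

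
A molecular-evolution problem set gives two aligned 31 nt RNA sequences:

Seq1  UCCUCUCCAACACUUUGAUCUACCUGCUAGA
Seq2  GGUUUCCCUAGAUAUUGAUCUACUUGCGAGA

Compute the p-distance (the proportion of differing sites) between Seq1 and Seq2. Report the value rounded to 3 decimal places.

0.355

Differing sites — 1:U/G; 2:C/G; 3:C/U; 5:C/U; 6:U/C; 9:A/U; 11:C/G; 13:C/U; 14:U/A; 24:C/U; 28:U/G.
There are 11 differences over 31 sites, so p = 11/31 = 0.355.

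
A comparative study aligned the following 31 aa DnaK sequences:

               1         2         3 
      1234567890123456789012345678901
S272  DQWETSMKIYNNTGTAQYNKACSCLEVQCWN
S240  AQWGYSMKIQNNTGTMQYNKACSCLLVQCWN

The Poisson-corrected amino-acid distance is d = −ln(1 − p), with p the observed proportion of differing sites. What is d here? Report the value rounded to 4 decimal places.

The sequences differ at positions 1 (D/A), 4 (E/G), 5 (T/Y), 10 (Y/Q), 16 (A/M), 26 (E/L).
p = 6/31 = 0.193548.
d = −ln(1 − 0.193548) = −ln(0.806452) = 0.2151.

0.2151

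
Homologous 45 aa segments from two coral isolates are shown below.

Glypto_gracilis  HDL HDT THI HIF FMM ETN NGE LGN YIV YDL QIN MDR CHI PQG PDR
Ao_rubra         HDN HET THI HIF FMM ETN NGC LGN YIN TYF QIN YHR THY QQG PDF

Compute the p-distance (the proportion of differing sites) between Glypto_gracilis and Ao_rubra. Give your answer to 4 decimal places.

The sequences differ at positions 3 (L/N), 5 (D/E), 21 (E/C), 27 (V/N), 28 (Y/T), 29 (D/Y), 30 (L/F), 34 (M/Y), 35 (D/H), 37 (C/T), 39 (I/Y), 40 (P/Q), 45 (R/F).
There are 13 differences over 45 sites, so p = 13/45 = 0.2889.

0.2889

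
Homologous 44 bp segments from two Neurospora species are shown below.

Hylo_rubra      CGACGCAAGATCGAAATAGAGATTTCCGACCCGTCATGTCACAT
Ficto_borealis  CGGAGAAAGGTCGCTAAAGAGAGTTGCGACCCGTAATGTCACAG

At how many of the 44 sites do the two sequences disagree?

The sequences differ at positions 3 (A/G), 4 (C/A), 6 (C/A), 10 (A/G), 14 (A/C), 15 (A/T), 17 (T/A), 23 (T/G), 26 (C/G), 35 (C/A), 44 (T/G).
That gives 11 mismatches out of 44 aligned sites, so the Hamming distance is 11.

11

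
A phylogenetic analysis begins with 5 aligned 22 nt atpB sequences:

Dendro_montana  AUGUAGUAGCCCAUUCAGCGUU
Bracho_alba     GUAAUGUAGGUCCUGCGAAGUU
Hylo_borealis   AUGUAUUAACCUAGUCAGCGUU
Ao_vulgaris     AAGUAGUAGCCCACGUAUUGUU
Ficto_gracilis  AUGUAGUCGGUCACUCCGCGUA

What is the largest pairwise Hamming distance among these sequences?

Pairwise Hamming distances:
  Dendro_montana vs Bracho_alba: 11
  Dendro_montana vs Hylo_borealis: 4
  Dendro_montana vs Ao_vulgaris: 6
  Dendro_montana vs Ficto_gracilis: 6
  Bracho_alba vs Hylo_borealis: 15
  Bracho_alba vs Ao_vulgaris: 13
  Bracho_alba vs Ficto_gracilis: 12
  Hylo_borealis vs Ao_vulgaris: 9
  Hylo_borealis vs Ficto_gracilis: 9
  Ao_vulgaris vs Ficto_gracilis: 10
The largest is 15, between Bracho_alba and Hylo_borealis.

15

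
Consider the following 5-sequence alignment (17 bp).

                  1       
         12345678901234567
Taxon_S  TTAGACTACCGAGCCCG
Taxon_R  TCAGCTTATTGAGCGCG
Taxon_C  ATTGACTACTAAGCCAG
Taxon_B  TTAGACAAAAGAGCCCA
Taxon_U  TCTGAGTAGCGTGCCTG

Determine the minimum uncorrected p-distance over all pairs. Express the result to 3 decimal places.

0.235

Pairwise Hamming distances:
  Taxon_S vs Taxon_R: 6
  Taxon_S vs Taxon_C: 5
  Taxon_S vs Taxon_B: 4
  Taxon_S vs Taxon_U: 6
  Taxon_R vs Taxon_C: 9
  Taxon_R vs Taxon_B: 8
  Taxon_R vs Taxon_U: 8
  Taxon_C vs Taxon_B: 8
  Taxon_C vs Taxon_U: 8
  Taxon_B vs Taxon_U: 9
The smallest is 4 mismatches, between Taxon_S and Taxon_B; p = 4/17 = 0.235.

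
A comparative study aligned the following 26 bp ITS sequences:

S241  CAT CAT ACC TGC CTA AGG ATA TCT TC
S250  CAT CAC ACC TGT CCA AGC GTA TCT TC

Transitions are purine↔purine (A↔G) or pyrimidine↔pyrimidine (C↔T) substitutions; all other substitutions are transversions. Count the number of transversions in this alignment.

Mismatches occur at site 6 (T↔C, transition), site 12 (C↔T, transition), site 14 (T↔C, transition), site 18 (G↔C, transversion), site 19 (A↔G, transition).
Of the 5 differences, 4 transitions and 1 transversion, so the answer is 1.

1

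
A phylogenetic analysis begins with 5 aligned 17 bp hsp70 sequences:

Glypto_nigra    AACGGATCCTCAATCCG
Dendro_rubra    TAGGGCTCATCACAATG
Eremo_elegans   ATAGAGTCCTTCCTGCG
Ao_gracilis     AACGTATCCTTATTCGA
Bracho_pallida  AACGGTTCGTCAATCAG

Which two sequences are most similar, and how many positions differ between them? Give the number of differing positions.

3

Pairwise Hamming distances:
  Glypto_nigra vs Dendro_rubra: 8
  Glypto_nigra vs Eremo_elegans: 8
  Glypto_nigra vs Ao_gracilis: 5
  Glypto_nigra vs Bracho_pallida: 3
  Dendro_rubra vs Eremo_elegans: 11
  Dendro_rubra vs Ao_gracilis: 11
  Dendro_rubra vs Bracho_pallida: 8
  Eremo_elegans vs Ao_gracilis: 9
  Eremo_elegans vs Bracho_pallida: 10
  Ao_gracilis vs Bracho_pallida: 7
The smallest is 3, between Glypto_nigra and Bracho_pallida.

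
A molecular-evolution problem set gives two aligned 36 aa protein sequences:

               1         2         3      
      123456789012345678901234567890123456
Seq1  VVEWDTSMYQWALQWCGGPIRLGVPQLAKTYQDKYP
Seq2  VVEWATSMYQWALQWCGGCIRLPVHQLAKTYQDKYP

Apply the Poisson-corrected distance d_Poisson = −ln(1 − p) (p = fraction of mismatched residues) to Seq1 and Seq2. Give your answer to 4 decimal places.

The sequences differ at positions 5 (D/A), 19 (P/C), 23 (G/P), 25 (P/H).
p = 4/36 = 0.111111.
d = −ln(1 − 0.111111) = −ln(0.888889) = 0.1178.

0.1178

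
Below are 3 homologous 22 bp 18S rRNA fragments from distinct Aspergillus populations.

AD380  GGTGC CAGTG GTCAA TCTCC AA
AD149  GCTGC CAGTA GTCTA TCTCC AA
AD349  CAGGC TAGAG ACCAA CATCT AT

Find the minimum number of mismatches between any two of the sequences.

3

Pairwise Hamming distances:
  AD380 vs AD149: 3
  AD380 vs AD349: 11
  AD149 vs AD349: 13
The smallest is 3, between AD380 and AD149.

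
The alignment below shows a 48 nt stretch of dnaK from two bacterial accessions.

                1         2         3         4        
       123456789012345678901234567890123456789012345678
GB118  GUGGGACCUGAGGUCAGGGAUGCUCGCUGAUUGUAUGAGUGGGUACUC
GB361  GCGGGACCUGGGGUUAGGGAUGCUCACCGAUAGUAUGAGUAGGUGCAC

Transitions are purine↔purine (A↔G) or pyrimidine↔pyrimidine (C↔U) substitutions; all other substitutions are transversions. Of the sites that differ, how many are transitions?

The sequences differ at positions 2 (U/C, transition), 11 (A/G, transition), 15 (C/U, transition), 26 (G/A, transition), 28 (U/C, transition), 32 (U/A, transversion), 41 (G/A, transition), 45 (A/G, transition), 47 (U/A, transversion).
Of the 9 differences, 7 transitions and 2 transversions, so the answer is 7.

7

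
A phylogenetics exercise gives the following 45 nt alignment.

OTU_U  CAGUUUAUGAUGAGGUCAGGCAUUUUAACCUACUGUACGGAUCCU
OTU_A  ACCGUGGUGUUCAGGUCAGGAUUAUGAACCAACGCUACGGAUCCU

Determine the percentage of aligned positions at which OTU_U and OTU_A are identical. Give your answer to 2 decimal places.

66.67%

The sequences differ at positions 1 (C/A), 2 (A/C), 3 (G/C), 4 (U/G), 6 (U/G), 7 (A/G), 10 (A/U), 12 (G/C), 21 (C/A), 22 (A/U), 24 (U/A), 26 (U/G), 31 (U/A), 34 (U/G), 35 (G/C).
30 of the 45 sites match, so the percent identity is 30/45 × 100 = 66.67%.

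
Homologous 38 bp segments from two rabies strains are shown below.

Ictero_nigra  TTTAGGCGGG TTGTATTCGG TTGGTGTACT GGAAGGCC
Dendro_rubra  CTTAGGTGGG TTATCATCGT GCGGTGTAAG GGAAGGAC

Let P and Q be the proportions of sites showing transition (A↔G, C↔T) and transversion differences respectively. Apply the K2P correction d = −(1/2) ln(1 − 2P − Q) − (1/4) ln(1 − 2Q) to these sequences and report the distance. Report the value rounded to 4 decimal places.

0.3659

Differing sites — 1:T/C (Ti); 7:C/T (Ti); 13:G/A (Ti); 15:A/C (Tv); 16:T/A (Tv); 20:G/T (Tv); 21:T/G (Tv); 22:T/C (Ti); 29:C/A (Tv); 30:T/G (Tv); 37:C/A (Tv).
Of the 11 differences, 4 transitions and 7 transversions over 38 sites: P = 4/38 = 0.105263, Q = 7/38 = 0.184211.
d = −0.5·ln(0.605263) − 0.25·ln(0.631578) = −0.5·(-0.502092) − 0.25·(-0.459534) = 0.3659.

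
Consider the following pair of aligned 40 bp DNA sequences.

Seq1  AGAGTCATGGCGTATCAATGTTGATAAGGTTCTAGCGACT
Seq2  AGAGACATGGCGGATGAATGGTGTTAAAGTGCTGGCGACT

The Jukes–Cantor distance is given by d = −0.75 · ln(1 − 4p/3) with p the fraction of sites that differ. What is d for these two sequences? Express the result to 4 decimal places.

0.2326

Differing sites — 5:T/A; 13:T/G; 16:C/G; 21:T/G; 24:A/T; 28:G/A; 31:T/G; 34:A/G.
p = 8/40 = 0.200000.
d = −0.75 · ln(1 − (4/3)·0.200000) = −0.75 · ln(0.733333) = −0.75 · (-0.310155) = 0.2326.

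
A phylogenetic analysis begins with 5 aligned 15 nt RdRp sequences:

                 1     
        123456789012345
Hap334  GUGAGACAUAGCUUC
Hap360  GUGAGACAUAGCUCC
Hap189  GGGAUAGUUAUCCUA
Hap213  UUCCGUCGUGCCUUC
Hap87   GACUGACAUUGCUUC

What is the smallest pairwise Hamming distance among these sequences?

1

Pairwise Hamming distances:
  Hap334 vs Hap360: 1
  Hap334 vs Hap189: 7
  Hap334 vs Hap213: 7
  Hap334 vs Hap87: 4
  Hap360 vs Hap189: 8
  Hap360 vs Hap213: 8
  Hap360 vs Hap87: 5
  Hap189 vs Hap213: 12
  Hap189 vs Hap87: 10
  Hap213 vs Hap87: 7
The smallest is 1, between Hap334 and Hap360.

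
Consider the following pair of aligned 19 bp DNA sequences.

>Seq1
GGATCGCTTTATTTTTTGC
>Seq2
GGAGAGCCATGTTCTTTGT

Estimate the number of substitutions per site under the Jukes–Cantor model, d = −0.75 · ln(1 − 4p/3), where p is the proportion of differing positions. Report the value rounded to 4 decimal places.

Mismatches occur at site 4 (T→G), site 5 (C→A), site 8 (T→C), site 9 (T→A), site 11 (A→G), site 14 (T→C), site 19 (C→T).
p = 7/19 = 0.368421.
d = −0.75 · ln(1 − (4/3)·0.368421) = −0.75 · ln(0.508772) = −0.75 · (-0.675755) = 0.5068.

0.5068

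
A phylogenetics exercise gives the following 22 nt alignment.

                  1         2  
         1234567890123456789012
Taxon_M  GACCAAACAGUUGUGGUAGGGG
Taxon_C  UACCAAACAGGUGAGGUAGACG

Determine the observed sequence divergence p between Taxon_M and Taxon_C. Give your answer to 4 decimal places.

Mismatches occur at site 1 (G→U), site 11 (U→G), site 14 (U→A), site 20 (G→A), site 21 (G→C).
There are 5 differences over 22 sites, so p = 5/22 = 0.2273.

0.2273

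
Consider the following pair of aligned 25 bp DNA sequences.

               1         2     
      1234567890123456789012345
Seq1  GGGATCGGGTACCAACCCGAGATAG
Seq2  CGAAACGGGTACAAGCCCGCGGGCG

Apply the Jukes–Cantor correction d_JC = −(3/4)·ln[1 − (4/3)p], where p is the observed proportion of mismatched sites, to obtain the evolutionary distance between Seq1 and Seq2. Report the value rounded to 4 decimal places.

0.4904

Mismatches occur at site 1 (G↔C), site 3 (G↔A), site 5 (T↔A), site 13 (C↔A), site 15 (A↔G), site 20 (A↔C), site 22 (A↔G), site 23 (T↔G), site 24 (A↔C).
p = 9/25 = 0.360000.
d = −0.75 · ln(1 − (4/3)·0.360000) = −0.75 · ln(0.520000) = −0.75 · (-0.653926) = 0.4904.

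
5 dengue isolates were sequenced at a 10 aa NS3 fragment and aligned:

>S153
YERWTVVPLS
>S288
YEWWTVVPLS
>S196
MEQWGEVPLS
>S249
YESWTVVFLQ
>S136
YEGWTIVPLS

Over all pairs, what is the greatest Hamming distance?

Pairwise Hamming distances:
  S153 vs S288: 1
  S153 vs S196: 4
  S153 vs S249: 3
  S153 vs S136: 2
  S288 vs S196: 4
  S288 vs S249: 3
  S288 vs S136: 2
  S196 vs S249: 6
  S196 vs S136: 4
  S249 vs S136: 4
The largest is 6, between S196 and S249.

6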